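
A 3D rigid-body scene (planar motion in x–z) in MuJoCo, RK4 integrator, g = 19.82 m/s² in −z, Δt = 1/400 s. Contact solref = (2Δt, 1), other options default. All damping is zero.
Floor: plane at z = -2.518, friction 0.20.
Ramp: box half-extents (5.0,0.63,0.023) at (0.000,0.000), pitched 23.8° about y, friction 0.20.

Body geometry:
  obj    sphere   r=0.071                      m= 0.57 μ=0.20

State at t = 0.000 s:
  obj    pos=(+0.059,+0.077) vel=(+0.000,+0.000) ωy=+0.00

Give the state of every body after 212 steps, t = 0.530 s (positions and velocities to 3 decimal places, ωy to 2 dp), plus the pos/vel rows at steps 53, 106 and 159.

State at t = 0.530 s:
  obj    pos=(+0.793,-0.247) vel=(+2.771,-1.222) ωy=+42.64

Key-timestep trajectory:
   step    t(s)  obj.x    obj.z    obj.vx   obj.vz 
     53  0.1325   +0.105  +0.056  +0.693  -0.306
    106  0.2650   +0.243  -0.004  +1.385  -0.611
    159  0.3975   +0.472  -0.105  +2.078  -0.917


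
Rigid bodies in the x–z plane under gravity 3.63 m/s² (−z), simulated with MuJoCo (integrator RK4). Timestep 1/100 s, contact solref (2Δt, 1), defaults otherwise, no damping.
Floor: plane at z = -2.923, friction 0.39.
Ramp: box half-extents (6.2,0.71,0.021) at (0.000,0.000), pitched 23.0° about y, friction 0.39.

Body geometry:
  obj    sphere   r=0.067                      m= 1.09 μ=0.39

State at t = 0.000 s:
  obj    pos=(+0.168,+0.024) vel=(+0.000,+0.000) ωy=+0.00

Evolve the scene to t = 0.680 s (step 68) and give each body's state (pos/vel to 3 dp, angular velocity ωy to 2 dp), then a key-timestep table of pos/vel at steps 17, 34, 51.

State at t = 0.680 s:
  obj    pos=(+0.384,-0.067) vel=(+0.634,-0.269) ωy=+10.28

Key-timestep trajectory:
   step    t(s)  obj.x    obj.z    obj.vx   obj.vz 
     17  0.1700   +0.182  +0.019  +0.159  -0.067
     34  0.3400   +0.222  +0.001  +0.317  -0.135
     51  0.5100   +0.289  -0.027  +0.476  -0.202


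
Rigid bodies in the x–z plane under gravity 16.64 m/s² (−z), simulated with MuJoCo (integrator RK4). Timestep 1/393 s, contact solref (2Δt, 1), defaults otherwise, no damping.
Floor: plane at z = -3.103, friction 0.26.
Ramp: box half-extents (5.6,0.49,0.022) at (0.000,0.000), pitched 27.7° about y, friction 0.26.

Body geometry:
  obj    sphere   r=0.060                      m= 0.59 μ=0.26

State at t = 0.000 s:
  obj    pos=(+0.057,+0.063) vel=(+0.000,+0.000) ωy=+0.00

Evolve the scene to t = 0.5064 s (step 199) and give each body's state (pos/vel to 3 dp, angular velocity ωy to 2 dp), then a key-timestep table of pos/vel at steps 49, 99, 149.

State at t = 0.5064 s:
  obj    pos=(+0.684,-0.267) vel=(+2.477,-1.301) ωy=+46.62

Key-timestep trajectory:
   step    t(s)  obj.x    obj.z    obj.vx   obj.vz 
     49  0.1247   +0.095  +0.043  +0.610  -0.320
     99  0.2519   +0.212  -0.019  +1.232  -0.647
    149  0.3791   +0.409  -0.122  +1.855  -0.974


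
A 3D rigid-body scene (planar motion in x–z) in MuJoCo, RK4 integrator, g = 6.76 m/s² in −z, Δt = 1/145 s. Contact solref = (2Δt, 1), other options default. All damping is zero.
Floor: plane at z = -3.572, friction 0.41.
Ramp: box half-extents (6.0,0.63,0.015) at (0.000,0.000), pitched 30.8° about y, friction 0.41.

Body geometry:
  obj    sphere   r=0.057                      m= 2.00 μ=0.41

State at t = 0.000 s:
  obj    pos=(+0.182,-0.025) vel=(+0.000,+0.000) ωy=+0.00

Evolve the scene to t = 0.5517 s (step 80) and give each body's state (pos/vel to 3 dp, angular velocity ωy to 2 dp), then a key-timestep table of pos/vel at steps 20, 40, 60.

State at t = 0.5517 s:
  obj    pos=(+0.505,-0.217) vel=(+1.172,-0.699) ωy=+23.92

Key-timestep trajectory:
   step    t(s)  obj.x    obj.z    obj.vx   obj.vz 
     20  0.1379   +0.202  -0.037  +0.293  -0.175
     40  0.2759   +0.263  -0.073  +0.586  -0.349
     60  0.4138   +0.364  -0.133  +0.879  -0.524


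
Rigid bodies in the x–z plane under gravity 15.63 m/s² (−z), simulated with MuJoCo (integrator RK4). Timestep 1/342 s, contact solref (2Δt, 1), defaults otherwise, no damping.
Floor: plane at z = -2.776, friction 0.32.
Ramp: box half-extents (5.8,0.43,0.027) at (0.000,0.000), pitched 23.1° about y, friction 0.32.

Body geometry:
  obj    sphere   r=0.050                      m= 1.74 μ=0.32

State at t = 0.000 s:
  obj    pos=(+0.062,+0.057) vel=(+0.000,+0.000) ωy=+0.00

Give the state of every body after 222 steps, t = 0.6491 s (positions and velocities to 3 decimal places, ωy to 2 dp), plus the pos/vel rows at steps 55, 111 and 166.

State at t = 0.6491 s:
  obj    pos=(+0.911,-0.305) vel=(+2.615,-1.116) ωy=+56.86

Key-timestep trajectory:
   step    t(s)  obj.x    obj.z    obj.vx   obj.vz 
     55  0.1608   +0.114  +0.035  +0.648  -0.276
    111  0.3246   +0.274  -0.033  +1.308  -0.558
    166  0.4854   +0.537  -0.145  +1.956  -0.834


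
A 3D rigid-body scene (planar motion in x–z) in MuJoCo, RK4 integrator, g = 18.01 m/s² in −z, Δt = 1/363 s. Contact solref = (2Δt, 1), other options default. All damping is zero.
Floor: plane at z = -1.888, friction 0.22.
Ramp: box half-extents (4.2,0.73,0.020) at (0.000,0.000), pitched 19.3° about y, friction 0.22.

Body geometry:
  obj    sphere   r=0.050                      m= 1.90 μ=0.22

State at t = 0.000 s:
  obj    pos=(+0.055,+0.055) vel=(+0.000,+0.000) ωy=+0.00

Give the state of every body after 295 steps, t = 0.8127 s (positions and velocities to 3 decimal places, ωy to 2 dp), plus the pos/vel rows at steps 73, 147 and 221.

State at t = 0.8127 s:
  obj    pos=(+1.380,-0.409) vel=(+3.261,-1.142) ωy=+69.10

Key-timestep trajectory:
   step    t(s)  obj.x    obj.z    obj.vx   obj.vz 
     73  0.2011   +0.136  +0.026  +0.807  -0.283
    147  0.4050   +0.384  -0.060  +1.625  -0.569
    221  0.6088   +0.799  -0.206  +2.443  -0.856


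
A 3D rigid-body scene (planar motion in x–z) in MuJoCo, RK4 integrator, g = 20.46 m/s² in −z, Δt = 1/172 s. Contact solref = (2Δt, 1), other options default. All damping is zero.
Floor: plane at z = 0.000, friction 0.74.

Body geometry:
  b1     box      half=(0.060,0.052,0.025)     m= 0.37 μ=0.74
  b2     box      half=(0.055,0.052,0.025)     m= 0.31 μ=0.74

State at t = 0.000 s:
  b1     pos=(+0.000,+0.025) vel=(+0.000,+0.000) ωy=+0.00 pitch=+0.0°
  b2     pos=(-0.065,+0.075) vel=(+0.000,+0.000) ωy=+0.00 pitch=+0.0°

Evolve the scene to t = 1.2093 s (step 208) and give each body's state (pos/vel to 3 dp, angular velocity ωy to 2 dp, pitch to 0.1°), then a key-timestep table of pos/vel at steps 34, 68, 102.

State at t = 1.2093 s:
  b1     pos=(+0.000,+0.025) vel=(+0.000,+0.000) ωy=+0.00 pitch=+0.0°
  b2     pos=(-0.118,+0.055) vel=(+0.000,+0.000) ωy=+0.00 pitch=-90.0°

Key-timestep trajectory:
   step    t(s)  b1.x    b1.z    b1.vx   b1.vz   b2.x    b2.z    b2.vx   b2.vz 
     34  0.1977   +0.000  +0.025  +0.000  +0.000   -0.101  +0.060  -0.362  -0.015
     68  0.3953   +0.000  +0.025  +0.000  +0.000   -0.135  +0.060  +0.046  -0.005
    102  0.5930   +0.000  +0.025  +0.000  +0.000   -0.114  +0.056  -0.189  -0.072


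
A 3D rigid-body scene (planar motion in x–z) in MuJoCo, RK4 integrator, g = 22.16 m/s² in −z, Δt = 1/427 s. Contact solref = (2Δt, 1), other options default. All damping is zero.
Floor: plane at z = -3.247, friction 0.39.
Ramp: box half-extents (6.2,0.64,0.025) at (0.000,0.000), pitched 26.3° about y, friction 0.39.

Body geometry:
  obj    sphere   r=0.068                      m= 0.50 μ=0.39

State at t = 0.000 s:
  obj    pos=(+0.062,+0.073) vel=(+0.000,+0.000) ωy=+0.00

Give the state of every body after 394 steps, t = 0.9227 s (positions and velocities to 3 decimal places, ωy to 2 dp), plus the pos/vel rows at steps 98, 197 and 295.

State at t = 0.9227 s:
  obj    pos=(+2.739,-1.250) vel=(+5.801,-2.867) ωy=+95.16

Key-timestep trajectory:
   step    t(s)  obj.x    obj.z    obj.vx   obj.vz 
     98  0.2295   +0.228  -0.009  +1.443  -0.713
    197  0.4614   +0.731  -0.258  +2.901  -1.434
    295  0.6909   +1.563  -0.669  +4.344  -2.147


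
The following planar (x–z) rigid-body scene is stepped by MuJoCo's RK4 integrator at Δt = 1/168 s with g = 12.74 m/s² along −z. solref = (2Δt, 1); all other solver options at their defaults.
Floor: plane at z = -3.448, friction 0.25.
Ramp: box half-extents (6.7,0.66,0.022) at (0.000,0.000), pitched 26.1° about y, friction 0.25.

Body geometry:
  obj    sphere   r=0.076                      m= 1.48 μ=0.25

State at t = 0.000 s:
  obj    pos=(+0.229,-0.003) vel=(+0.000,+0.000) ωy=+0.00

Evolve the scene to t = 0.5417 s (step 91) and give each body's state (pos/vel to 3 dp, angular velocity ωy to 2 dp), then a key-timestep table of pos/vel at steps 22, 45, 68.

State at t = 0.5417 s:
  obj    pos=(+0.757,-0.262) vel=(+1.948,-0.954) ωy=+28.52

Key-timestep trajectory:
   step    t(s)  obj.x    obj.z    obj.vx   obj.vz 
     22  0.1310   +0.260  -0.018  +0.471  -0.231
     45  0.2679   +0.358  -0.066  +0.963  -0.472
     68  0.4048   +0.524  -0.147  +1.455  -0.713


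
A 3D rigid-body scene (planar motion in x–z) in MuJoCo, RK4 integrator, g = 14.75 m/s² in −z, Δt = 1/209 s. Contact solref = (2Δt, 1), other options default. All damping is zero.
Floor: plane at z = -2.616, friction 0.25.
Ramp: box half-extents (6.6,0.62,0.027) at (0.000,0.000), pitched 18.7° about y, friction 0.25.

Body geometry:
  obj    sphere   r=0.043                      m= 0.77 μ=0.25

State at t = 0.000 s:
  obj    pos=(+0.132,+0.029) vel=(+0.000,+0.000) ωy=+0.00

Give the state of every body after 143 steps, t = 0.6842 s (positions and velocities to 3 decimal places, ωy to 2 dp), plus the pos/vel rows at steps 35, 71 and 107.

State at t = 0.6842 s:
  obj    pos=(+0.881,-0.224) vel=(+2.189,-0.741) ωy=+53.74

Key-timestep trajectory:
   step    t(s)  obj.x    obj.z    obj.vx   obj.vz 
     35  0.1675   +0.177  +0.014  +0.536  -0.181
     71  0.3397   +0.317  -0.033  +1.087  -0.368
    107  0.5120   +0.551  -0.113  +1.638  -0.554


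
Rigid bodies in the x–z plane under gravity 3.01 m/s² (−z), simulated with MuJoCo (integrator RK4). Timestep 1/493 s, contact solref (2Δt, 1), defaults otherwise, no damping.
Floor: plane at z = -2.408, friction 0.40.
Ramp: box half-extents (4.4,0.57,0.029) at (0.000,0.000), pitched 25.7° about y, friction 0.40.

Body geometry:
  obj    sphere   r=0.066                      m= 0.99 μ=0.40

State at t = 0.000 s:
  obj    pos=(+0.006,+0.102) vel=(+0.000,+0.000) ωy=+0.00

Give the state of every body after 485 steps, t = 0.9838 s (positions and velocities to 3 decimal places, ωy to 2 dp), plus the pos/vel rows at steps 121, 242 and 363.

State at t = 0.9838 s:
  obj    pos=(+0.413,-0.093) vel=(+0.827,-0.398) ωy=+13.90

Key-timestep trajectory:
   step    t(s)  obj.x    obj.z    obj.vx   obj.vz 
    121  0.2454   +0.032  +0.090  +0.206  -0.099
    242  0.4909   +0.108  +0.054  +0.412  -0.198
    363  0.7363   +0.234  -0.007  +0.619  -0.298


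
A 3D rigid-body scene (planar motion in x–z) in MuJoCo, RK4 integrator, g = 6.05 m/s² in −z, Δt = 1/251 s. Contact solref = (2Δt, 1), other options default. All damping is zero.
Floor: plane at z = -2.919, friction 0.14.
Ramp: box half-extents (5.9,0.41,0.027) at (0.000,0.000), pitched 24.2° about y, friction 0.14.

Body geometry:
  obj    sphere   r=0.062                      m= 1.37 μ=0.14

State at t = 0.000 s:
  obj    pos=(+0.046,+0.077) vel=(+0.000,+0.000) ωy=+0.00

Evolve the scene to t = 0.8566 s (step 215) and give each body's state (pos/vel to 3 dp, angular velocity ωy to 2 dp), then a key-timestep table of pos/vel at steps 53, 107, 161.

State at t = 0.8566 s:
  obj    pos=(+0.639,-0.190) vel=(+1.384,-0.622) ωy=+24.47

Key-timestep trajectory:
   step    t(s)  obj.x    obj.z    obj.vx   obj.vz 
     53  0.2112   +0.082  +0.061  +0.341  -0.153
    107  0.4263   +0.193  +0.011  +0.689  -0.310
    161  0.6414   +0.378  -0.073  +1.037  -0.466


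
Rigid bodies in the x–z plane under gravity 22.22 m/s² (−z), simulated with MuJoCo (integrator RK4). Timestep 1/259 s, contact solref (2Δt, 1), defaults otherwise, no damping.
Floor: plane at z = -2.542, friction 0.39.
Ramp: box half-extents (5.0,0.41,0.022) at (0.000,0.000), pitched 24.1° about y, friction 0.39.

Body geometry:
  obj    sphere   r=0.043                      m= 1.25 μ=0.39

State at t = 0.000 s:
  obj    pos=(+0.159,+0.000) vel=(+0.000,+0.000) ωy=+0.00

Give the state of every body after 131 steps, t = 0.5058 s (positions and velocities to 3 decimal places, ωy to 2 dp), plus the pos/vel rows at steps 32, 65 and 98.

State at t = 0.5058 s:
  obj    pos=(+0.916,-0.338) vel=(+2.992,-1.339) ωy=+76.21

Key-timestep trajectory:
   step    t(s)  obj.x    obj.z    obj.vx   obj.vz 
     32  0.1236   +0.204  -0.020  +0.731  -0.327
     65  0.2510   +0.345  -0.083  +1.485  -0.664
     98  0.3784   +0.583  -0.189  +2.239  -1.001


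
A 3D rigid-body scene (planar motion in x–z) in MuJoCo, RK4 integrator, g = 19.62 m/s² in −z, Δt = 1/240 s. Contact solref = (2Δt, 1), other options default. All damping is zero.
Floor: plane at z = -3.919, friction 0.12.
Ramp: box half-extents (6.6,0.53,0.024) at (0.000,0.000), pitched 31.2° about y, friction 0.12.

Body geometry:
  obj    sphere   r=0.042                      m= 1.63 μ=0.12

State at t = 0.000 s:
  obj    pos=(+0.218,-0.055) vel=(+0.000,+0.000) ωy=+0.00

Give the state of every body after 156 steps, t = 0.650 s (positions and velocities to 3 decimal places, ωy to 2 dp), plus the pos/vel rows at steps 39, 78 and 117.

State at t = 0.650 s:
  obj    pos=(+1.691,-0.947) vel=(+4.518,-2.774) ωy=+77.63

Key-timestep trajectory:
   step    t(s)  obj.x    obj.z    obj.vx   obj.vz 
     39  0.1625   +0.310  -0.111  +1.131  -0.690
     78  0.3250   +0.586  -0.278  +2.261  -1.383
    117  0.4875   +1.046  -0.556  +3.408  -2.037


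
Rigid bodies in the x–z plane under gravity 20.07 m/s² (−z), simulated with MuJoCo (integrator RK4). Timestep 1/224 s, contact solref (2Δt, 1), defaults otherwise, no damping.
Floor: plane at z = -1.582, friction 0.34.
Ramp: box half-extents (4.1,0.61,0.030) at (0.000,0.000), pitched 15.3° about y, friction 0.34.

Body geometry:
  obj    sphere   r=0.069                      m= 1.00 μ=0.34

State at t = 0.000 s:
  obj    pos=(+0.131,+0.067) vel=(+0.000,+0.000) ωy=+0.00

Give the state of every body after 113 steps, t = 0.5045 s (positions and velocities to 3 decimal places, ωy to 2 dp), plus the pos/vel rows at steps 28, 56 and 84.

State at t = 0.5045 s:
  obj    pos=(+0.595,-0.060) vel=(+1.841,-0.504) ωy=+27.65

Key-timestep trajectory:
   step    t(s)  obj.x    obj.z    obj.vx   obj.vz 
     28  0.1250   +0.160  +0.059  +0.456  -0.125
     56  0.2500   +0.245  +0.036  +0.912  -0.250
     84  0.3750   +0.388  -0.003  +1.368  -0.374


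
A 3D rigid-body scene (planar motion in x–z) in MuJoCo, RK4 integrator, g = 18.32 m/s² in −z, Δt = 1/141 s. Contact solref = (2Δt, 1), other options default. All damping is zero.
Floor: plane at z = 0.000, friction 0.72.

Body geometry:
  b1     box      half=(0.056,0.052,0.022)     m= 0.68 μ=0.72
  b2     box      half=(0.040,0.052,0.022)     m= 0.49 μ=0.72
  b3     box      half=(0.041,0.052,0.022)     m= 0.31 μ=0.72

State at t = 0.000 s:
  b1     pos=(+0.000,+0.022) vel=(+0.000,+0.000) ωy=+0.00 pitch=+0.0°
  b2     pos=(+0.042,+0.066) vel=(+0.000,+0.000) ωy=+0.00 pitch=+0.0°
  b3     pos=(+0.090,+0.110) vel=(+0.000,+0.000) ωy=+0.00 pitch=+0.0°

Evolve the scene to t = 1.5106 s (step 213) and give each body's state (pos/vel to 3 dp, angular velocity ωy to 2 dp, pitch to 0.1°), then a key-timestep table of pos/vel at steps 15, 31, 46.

State at t = 1.5106 s:
  b1     pos=(+0.000,+0.022) vel=(+0.000,+0.000) ωy=+0.00 pitch=+0.0°
  b2     pos=(+0.042,+0.066) vel=(+0.000,+0.000) ωy=+0.00 pitch=+0.1°
  b3     pos=(+0.105,+0.041) vel=(+0.000,+0.000) ωy=+0.00 pitch=+90.0°

Key-timestep trajectory:
   step    t(s)  b1.x    b1.z    b1.vx   b1.vz   b2.x    b2.z    b2.vx   b2.vz   b3.x    b3.z    b3.vx   b3.vz 
     15  0.1064   +0.000  +0.022  +0.000  +0.001   +0.042  +0.066  -0.001  +0.002   +0.105  +0.096  +0.243  -0.461
     31  0.2199   +0.000  +0.022  +0.000  +0.000   +0.042  +0.066  +0.000  +0.000   +0.120  +0.044  -0.023  +0.081
     46  0.3262   +0.000  +0.022  -0.001  +0.000   +0.042  +0.066  -0.009  +0.005   +0.104  +0.041  -0.131  -0.010


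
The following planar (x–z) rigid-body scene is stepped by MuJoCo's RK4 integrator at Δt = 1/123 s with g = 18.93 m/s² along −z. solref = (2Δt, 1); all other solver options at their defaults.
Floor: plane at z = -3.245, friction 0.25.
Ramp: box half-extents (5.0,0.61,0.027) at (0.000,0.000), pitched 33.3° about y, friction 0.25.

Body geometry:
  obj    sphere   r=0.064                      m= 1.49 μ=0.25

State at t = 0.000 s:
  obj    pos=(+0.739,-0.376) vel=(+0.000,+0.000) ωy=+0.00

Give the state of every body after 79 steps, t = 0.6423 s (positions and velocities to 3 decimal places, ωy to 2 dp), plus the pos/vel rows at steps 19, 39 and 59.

State at t = 0.6423 s:
  obj    pos=(+2.019,-1.217) vel=(+3.986,-2.618) ωy=+74.44

Key-timestep trajectory:
   step    t(s)  obj.x    obj.z    obj.vx   obj.vz 
     19  0.1545   +0.813  -0.425  +0.959  -0.630
     39  0.3171   +1.051  -0.582  +1.968  -1.293
     59  0.4797   +1.453  -0.846  +2.977  -1.955


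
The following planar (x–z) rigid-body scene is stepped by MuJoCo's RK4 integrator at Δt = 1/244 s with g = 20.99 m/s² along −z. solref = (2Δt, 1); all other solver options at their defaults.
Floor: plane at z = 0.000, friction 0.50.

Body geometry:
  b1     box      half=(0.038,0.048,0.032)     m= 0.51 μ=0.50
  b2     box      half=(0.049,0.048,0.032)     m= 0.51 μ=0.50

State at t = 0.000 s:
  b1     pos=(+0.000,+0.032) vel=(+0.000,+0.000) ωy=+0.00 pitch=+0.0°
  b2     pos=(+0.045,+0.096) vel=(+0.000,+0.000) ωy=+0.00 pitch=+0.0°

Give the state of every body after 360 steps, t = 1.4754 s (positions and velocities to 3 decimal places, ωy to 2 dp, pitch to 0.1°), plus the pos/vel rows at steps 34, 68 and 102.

State at t = 1.4754 s:
  b1     pos=(+0.000,+0.032) vel=(+0.000,+0.000) ωy=+0.00 pitch=+0.0°
  b2     pos=(+0.175,+0.032) vel=(+0.000,+0.000) ωy=+0.00 pitch=+180.0°

Key-timestep trajectory:
   step    t(s)  b1.x    b1.z    b1.vx   b1.vz   b2.x    b2.z    b2.vx   b2.vz 
     34  0.1393   +0.000  +0.032  +0.000  +0.000   +0.070  +0.074  +0.356  -0.693
     68  0.2787   +0.000  +0.032  +0.000  +0.000   +0.119  +0.058  +0.146  +0.013
    102  0.4180   +0.000  +0.032  +0.000  +0.000   +0.144  +0.055  +0.344  -0.116


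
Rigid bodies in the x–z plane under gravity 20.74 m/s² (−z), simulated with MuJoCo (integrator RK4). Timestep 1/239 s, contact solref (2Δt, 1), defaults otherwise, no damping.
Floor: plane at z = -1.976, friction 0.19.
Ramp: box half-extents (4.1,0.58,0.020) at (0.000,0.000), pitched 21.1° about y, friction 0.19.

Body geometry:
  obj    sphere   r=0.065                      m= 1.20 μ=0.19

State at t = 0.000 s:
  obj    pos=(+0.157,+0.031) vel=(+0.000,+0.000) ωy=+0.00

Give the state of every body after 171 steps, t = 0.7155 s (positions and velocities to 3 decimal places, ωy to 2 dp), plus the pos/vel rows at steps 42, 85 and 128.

State at t = 0.7155 s:
  obj    pos=(+1.431,-0.461) vel=(+3.560,-1.374) ωy=+58.69

Key-timestep trajectory:
   step    t(s)  obj.x    obj.z    obj.vx   obj.vz 
     42  0.1757   +0.234  +0.001  +0.875  -0.337
     85  0.3556   +0.472  -0.091  +1.770  -0.683
    128  0.5356   +0.871  -0.245  +2.665  -1.028


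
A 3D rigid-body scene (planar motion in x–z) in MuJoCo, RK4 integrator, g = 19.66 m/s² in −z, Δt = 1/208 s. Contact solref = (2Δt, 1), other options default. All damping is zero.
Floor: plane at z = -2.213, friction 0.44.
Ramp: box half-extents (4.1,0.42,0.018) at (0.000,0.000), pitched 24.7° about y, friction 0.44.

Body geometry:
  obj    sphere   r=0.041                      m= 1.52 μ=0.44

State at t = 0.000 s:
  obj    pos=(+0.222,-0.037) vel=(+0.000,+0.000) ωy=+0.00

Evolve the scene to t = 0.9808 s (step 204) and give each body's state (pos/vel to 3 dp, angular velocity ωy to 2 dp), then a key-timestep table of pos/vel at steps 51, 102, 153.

State at t = 0.9808 s:
  obj    pos=(+2.786,-1.216) vel=(+5.228,-2.405) ωy=+140.36

Key-timestep trajectory:
   step    t(s)  obj.x    obj.z    obj.vx   obj.vz 
     51  0.2452   +0.382  -0.111  +1.307  -0.601
    102  0.4904   +0.863  -0.332  +2.614  -1.202
    153  0.7356   +1.664  -0.701  +3.921  -1.804


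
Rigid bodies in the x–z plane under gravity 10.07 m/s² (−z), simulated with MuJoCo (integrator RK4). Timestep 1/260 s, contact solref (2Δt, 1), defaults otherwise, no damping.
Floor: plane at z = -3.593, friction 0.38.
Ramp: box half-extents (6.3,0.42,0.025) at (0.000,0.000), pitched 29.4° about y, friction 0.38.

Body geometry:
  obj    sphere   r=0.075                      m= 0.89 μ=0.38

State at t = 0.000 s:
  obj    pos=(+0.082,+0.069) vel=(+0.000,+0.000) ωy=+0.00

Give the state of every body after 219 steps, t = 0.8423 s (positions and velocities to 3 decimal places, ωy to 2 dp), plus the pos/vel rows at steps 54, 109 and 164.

State at t = 0.8423 s:
  obj    pos=(+1.173,-0.546) vel=(+2.591,-1.460) ωy=+39.65

Key-timestep trajectory:
   step    t(s)  obj.x    obj.z    obj.vx   obj.vz 
     54  0.2077   +0.148  +0.031  +0.639  -0.360
    109  0.4192   +0.352  -0.084  +1.290  -0.727
    164  0.6308   +0.694  -0.276  +1.941  -1.093


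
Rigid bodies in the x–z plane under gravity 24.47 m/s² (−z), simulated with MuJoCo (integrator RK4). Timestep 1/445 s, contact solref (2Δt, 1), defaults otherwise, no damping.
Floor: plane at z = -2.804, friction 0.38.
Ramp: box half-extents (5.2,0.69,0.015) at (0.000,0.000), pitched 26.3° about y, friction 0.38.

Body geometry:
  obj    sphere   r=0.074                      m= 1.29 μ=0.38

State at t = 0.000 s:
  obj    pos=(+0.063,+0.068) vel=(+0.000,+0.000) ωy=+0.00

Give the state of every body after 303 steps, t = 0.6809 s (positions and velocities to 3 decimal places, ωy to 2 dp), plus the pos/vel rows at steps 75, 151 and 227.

State at t = 0.6809 s:
  obj    pos=(+1.673,-0.727) vel=(+4.727,-2.336) ωy=+71.25

Key-timestep trajectory:
   step    t(s)  obj.x    obj.z    obj.vx   obj.vz 
     75  0.1685   +0.162  +0.019  +1.170  -0.578
    151  0.3393   +0.463  -0.129  +2.356  -1.164
    227  0.5101   +0.966  -0.378  +3.542  -1.750


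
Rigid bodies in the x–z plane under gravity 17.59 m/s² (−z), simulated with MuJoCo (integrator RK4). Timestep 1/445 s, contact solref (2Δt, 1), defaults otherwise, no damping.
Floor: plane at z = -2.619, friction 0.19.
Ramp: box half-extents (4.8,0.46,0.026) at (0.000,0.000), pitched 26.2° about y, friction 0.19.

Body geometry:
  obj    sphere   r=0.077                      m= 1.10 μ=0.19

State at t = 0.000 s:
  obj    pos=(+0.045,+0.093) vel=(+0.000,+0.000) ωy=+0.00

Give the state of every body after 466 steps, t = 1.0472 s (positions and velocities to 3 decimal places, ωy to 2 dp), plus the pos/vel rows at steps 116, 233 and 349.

State at t = 1.0472 s:
  obj    pos=(+2.774,-1.250) vel=(+5.212,-2.565) ωy=+75.43

Key-timestep trajectory:
   step    t(s)  obj.x    obj.z    obj.vx   obj.vz 
    116  0.2607   +0.214  +0.009  +1.298  -0.639
    233  0.5236   +0.727  -0.243  +2.606  -1.282
    349  0.7843   +1.576  -0.661  +3.904  -1.921


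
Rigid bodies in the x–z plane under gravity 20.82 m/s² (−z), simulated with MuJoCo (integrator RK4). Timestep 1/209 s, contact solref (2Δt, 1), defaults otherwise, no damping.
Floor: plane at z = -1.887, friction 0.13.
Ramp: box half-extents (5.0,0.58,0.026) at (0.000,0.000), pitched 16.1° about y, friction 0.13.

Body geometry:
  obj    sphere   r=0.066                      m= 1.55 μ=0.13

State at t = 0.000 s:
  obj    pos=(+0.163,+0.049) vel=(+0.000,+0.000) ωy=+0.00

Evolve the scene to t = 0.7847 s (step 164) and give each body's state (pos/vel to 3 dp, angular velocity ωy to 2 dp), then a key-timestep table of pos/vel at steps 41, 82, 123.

State at t = 0.7847 s:
  obj    pos=(+1.383,-0.303) vel=(+3.109,-0.897) ωy=+49.02

Key-timestep trajectory:
   step    t(s)  obj.x    obj.z    obj.vx   obj.vz 
     41  0.1962   +0.239  +0.027  +0.778  -0.224
     82  0.3923   +0.468  -0.039  +1.555  -0.449
    123  0.5885   +0.849  -0.149  +2.332  -0.673


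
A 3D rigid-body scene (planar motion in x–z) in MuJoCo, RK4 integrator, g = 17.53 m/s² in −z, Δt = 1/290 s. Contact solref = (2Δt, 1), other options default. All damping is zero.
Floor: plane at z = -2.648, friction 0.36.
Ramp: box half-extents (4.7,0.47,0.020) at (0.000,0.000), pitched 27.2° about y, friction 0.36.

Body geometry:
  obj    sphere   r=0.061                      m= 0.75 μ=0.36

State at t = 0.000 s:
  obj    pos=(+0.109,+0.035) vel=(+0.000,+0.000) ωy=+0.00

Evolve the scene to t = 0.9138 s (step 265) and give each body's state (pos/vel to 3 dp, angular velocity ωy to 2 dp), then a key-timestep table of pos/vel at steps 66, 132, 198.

State at t = 0.9138 s:
  obj    pos=(+2.235,-1.057) vel=(+4.652,-2.391) ωy=+85.73

Key-timestep trajectory:
   step    t(s)  obj.x    obj.z    obj.vx   obj.vz 
     66  0.2276   +0.241  -0.033  +1.159  -0.596
    132  0.4552   +0.636  -0.236  +2.317  -1.191
    198  0.6828   +1.296  -0.575  +3.476  -1.786


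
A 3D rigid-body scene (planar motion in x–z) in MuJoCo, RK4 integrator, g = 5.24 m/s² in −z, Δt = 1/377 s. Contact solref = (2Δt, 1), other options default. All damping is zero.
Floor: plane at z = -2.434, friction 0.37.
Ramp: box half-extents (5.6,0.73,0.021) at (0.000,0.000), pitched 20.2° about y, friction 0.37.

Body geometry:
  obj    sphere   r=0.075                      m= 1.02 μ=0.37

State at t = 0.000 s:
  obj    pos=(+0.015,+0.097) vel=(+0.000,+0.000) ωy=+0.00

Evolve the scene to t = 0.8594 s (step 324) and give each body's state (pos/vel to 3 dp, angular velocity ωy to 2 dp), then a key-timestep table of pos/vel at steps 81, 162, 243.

State at t = 0.8594 s:
  obj    pos=(+0.463,-0.068) vel=(+1.042,-0.384) ωy=+14.81

Key-timestep trajectory:
   step    t(s)  obj.x    obj.z    obj.vx   obj.vz 
     81  0.2149   +0.043  +0.086  +0.261  -0.096
    162  0.4297   +0.127  +0.056  +0.521  -0.192
    243  0.6446   +0.267  +0.004  +0.782  -0.288


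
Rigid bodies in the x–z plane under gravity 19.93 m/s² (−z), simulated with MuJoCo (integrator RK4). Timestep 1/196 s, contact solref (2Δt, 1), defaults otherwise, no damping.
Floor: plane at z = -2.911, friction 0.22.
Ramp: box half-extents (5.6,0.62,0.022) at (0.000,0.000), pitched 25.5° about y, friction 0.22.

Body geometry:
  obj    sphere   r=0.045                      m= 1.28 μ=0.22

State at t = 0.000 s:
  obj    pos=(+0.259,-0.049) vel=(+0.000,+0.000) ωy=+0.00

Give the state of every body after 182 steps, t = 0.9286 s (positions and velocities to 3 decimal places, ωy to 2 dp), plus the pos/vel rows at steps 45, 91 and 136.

State at t = 0.9286 s:
  obj    pos=(+2.644,-1.187) vel=(+5.137,-2.450) ωy=+126.43

Key-timestep trajectory:
   step    t(s)  obj.x    obj.z    obj.vx   obj.vz 
     45  0.2296   +0.405  -0.119  +1.270  -0.606
     91  0.4643   +0.855  -0.334  +2.568  -1.225
    136  0.6939   +1.591  -0.685  +3.838  -1.831


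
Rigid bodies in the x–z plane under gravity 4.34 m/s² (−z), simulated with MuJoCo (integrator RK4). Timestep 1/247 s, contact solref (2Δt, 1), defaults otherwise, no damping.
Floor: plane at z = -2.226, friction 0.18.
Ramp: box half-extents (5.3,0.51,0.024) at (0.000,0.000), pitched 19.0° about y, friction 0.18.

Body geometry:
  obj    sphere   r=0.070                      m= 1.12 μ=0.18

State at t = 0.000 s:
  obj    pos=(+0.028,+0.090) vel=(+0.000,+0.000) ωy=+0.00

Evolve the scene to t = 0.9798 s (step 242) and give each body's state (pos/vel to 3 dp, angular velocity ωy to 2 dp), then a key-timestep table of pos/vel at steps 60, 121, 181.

State at t = 0.9798 s:
  obj    pos=(+0.486,-0.068) vel=(+0.935,-0.322) ωy=+14.12

Key-timestep trajectory:
   step    t(s)  obj.x    obj.z    obj.vx   obj.vz 
     60  0.2429   +0.056  +0.080  +0.232  -0.080
    121  0.4899   +0.142  +0.050  +0.468  -0.161
    181  0.7328   +0.284  +0.002  +0.699  -0.241


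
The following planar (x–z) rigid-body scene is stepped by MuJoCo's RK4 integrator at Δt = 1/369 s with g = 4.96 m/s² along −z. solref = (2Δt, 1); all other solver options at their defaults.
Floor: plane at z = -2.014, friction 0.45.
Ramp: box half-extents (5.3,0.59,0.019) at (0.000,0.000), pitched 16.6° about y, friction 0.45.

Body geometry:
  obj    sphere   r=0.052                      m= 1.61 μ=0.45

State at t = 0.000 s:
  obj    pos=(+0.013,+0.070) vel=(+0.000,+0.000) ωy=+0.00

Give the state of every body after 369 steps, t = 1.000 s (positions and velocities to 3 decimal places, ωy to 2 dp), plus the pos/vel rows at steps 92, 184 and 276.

State at t = 1.000 s:
  obj    pos=(+0.498,-0.074) vel=(+0.970,-0.289) ωy=+19.46

Key-timestep trajectory:
   step    t(s)  obj.x    obj.z    obj.vx   obj.vz 
     92  0.2493   +0.043  +0.061  +0.242  -0.072
    184  0.4986   +0.134  +0.034  +0.484  -0.144
    276  0.7480   +0.284  -0.011  +0.726  -0.216


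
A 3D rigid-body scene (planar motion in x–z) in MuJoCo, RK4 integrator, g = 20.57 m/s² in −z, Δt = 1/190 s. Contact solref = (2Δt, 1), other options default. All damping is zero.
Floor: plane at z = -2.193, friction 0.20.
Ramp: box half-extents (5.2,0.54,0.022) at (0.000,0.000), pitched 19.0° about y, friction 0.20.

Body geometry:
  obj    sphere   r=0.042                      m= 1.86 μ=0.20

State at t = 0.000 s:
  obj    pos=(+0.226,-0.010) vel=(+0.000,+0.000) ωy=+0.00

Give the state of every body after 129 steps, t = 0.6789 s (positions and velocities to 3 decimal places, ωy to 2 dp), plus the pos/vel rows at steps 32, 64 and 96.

State at t = 0.6789 s:
  obj    pos=(+1.269,-0.369) vel=(+3.071,-1.057) ωy=+77.31

Key-timestep trajectory:
   step    t(s)  obj.x    obj.z    obj.vx   obj.vz 
     32  0.1684   +0.290  -0.032  +0.762  -0.262
     64  0.3368   +0.483  -0.099  +1.524  -0.525
     96  0.5053   +0.803  -0.209  +2.285  -0.787


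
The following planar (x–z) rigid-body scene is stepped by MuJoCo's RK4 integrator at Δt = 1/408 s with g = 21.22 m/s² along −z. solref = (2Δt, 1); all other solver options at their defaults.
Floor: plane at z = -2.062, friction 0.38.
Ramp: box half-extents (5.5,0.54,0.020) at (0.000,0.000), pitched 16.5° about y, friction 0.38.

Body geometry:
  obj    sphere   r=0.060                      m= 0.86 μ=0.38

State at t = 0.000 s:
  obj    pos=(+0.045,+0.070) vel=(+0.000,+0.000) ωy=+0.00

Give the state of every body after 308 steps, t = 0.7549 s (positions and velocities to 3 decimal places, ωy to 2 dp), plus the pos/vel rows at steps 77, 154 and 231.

State at t = 0.7549 s:
  obj    pos=(+1.221,-0.278) vel=(+3.116,-0.923) ωy=+54.16

Key-timestep trajectory:
   step    t(s)  obj.x    obj.z    obj.vx   obj.vz 
     77  0.1887   +0.119  +0.048  +0.779  -0.231
    154  0.3775   +0.339  -0.017  +1.558  -0.462
    231  0.5662   +0.707  -0.126  +2.337  -0.692


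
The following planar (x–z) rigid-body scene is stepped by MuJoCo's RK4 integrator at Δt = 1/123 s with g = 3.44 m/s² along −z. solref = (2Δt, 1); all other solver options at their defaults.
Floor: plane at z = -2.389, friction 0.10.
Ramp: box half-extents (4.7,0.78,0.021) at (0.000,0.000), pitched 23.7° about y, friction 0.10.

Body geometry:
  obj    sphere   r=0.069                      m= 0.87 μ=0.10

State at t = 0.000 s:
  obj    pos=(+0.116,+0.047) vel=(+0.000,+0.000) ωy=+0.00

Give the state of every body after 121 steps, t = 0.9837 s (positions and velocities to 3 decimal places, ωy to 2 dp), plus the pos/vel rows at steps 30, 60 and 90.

State at t = 0.9837 s:
  obj    pos=(+0.589,-0.160) vel=(+0.959,-0.430) ωy=+11.19

Key-timestep trajectory:
   step    t(s)  obj.x    obj.z    obj.vx   obj.vz 
     30  0.2439   +0.145  +0.035  +0.239  -0.102
     60  0.4878   +0.232  -0.004  +0.477  -0.211
     90  0.7317   +0.378  -0.068  +0.718  -0.305


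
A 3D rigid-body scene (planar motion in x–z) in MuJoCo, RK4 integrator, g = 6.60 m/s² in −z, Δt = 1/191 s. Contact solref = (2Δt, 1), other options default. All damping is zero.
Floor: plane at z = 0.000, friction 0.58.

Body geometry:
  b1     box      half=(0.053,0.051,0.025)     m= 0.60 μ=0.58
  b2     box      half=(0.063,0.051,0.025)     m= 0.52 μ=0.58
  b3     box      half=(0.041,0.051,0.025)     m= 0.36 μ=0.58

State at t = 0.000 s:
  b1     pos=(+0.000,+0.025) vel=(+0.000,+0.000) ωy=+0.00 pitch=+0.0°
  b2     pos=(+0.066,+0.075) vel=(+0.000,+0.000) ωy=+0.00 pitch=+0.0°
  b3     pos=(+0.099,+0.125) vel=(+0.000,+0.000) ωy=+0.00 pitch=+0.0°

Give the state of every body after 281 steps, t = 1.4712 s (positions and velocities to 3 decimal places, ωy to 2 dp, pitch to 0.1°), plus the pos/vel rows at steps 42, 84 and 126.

State at t = 1.4712 s:
  b1     pos=(-0.001,+0.025) vel=(+0.000,+0.000) ωy=+0.00 pitch=+0.0°
  b2     pos=(+0.078,+0.060) vel=(+0.000,+0.000) ωy=-0.01 pitch=+41.4°
  b3     pos=(+0.276,+0.025) vel=(+0.000,+0.000) ωy=+0.00 pitch=+180.0°

Key-timestep trajectory:
   step    t(s)  b1.x    b1.z    b1.vx   b1.vz   b2.x    b2.z    b2.vx   b2.vz   b3.x    b3.z    b3.vx   b3.vz 
     42  0.2199   +0.000  +0.025  +0.000  +0.000   +0.085  +0.063  +0.158  +0.099   +0.154  +0.065  +0.510  -0.224
     84  0.4398   +0.000  +0.025  +0.000  +0.000   +0.093  +0.066  -0.075  -0.018   +0.225  +0.047  +0.118  +0.024
    126  0.6597   +0.000  +0.025  +0.000  +0.000   +0.078  +0.060  +0.004  +0.003   +0.247  +0.046  +0.148  -0.049


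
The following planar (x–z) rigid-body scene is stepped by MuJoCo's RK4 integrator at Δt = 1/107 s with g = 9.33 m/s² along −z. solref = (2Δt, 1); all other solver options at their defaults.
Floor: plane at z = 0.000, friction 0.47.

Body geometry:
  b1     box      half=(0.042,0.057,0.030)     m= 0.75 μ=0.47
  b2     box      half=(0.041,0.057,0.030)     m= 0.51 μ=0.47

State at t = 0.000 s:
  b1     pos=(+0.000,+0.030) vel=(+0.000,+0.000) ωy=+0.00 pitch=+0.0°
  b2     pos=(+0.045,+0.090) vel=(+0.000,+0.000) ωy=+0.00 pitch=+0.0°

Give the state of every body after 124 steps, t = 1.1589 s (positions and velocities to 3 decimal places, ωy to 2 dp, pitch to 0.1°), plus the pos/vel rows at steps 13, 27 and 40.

State at t = 1.1589 s:
  b1     pos=(+0.000,+0.030) vel=(+0.000,+0.000) ωy=+0.00 pitch=+0.0°
  b2     pos=(+0.085,+0.041) vel=(+0.000,+0.000) ωy=+0.00 pitch=+90.0°

Key-timestep trajectory:
   step    t(s)  b1.x    b1.z    b1.vx   b1.vz   b2.x    b2.z    b2.vx   b2.vz 
     13  0.1215   +0.000  +0.030  +0.000  +0.001   +0.049  +0.089  +0.080  -0.017
     27  0.2523   +0.000  +0.030  +0.000  +0.000   +0.071  +0.071  +0.242  -0.440
     40  0.3738   +0.000  +0.030  +0.000  +0.000   +0.087  +0.041  -0.097  -0.025


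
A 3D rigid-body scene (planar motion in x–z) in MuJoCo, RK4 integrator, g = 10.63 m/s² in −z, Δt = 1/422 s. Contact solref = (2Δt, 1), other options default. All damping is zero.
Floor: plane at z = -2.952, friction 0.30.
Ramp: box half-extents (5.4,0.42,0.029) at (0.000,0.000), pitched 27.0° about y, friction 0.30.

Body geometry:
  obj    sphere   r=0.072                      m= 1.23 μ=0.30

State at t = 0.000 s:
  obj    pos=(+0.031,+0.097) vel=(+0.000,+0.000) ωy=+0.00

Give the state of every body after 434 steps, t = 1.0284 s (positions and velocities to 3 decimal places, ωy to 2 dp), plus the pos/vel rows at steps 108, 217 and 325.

State at t = 1.0284 s:
  obj    pos=(+1.656,-0.730) vel=(+3.159,-1.609) ωy=+49.23

Key-timestep trajectory:
   step    t(s)  obj.x    obj.z    obj.vx   obj.vz 
    108  0.2559   +0.132  +0.046  +0.786  -0.401
    217  0.5142   +0.437  -0.109  +1.579  -0.805
    325  0.7701   +0.942  -0.367  +2.365  -1.205


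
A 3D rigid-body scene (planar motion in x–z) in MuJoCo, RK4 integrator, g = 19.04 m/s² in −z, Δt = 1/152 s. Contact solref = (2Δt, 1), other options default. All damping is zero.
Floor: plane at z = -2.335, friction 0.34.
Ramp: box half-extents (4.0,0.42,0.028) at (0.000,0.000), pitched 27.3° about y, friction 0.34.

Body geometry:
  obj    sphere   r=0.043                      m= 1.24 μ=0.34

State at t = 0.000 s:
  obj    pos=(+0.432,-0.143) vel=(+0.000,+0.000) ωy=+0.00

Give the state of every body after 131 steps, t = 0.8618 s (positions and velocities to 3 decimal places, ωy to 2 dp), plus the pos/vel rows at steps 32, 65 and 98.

State at t = 0.8618 s:
  obj    pos=(+2.491,-1.206) vel=(+4.777,-2.465) ωy=+125.00

Key-timestep trajectory:
   step    t(s)  obj.x    obj.z    obj.vx   obj.vz 
     32  0.2105   +0.555  -0.207  +1.167  -0.602
     65  0.4276   +0.939  -0.405  +2.370  -1.223
     98  0.6447   +1.584  -0.738  +3.573  -1.844


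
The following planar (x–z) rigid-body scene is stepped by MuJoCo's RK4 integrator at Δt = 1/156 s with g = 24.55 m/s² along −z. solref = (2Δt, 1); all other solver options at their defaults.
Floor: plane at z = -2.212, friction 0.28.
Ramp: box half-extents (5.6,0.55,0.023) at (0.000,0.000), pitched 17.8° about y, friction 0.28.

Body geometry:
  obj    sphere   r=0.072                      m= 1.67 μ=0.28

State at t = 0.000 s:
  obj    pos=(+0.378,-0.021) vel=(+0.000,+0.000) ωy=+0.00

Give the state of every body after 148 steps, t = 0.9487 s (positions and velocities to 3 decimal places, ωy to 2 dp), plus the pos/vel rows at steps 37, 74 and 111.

State at t = 0.9487 s:
  obj    pos=(+2.675,-0.759) vel=(+4.842,-1.555) ωy=+70.62

Key-timestep trajectory:
   step    t(s)  obj.x    obj.z    obj.vx   obj.vz 
     37  0.2372   +0.522  -0.068  +1.211  -0.389
     74  0.4744   +0.952  -0.206  +2.421  -0.777
    111  0.7115   +1.670  -0.436  +3.631  -1.166


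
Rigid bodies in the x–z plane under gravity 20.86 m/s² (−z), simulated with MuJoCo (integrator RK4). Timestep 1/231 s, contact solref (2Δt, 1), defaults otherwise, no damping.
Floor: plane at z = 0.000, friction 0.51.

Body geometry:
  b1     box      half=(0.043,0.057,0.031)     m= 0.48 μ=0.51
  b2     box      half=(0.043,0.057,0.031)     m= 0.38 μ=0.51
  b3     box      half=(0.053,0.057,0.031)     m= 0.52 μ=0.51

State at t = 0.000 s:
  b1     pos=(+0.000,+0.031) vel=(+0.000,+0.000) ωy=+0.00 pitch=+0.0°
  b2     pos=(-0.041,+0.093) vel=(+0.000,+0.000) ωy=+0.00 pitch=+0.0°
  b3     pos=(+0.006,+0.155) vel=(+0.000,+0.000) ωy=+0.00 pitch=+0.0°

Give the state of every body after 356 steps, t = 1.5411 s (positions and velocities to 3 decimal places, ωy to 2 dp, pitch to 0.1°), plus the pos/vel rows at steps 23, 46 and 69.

State at t = 1.5411 s:
  b1     pos=(+0.000,+0.031) vel=(+0.000,+0.000) ωy=+0.00 pitch=+0.0°
  b2     pos=(-0.041,+0.093) vel=(+0.000,+0.000) ωy=+0.00 pitch=-0.1°
  b3     pos=(+0.129,+0.031) vel=(+0.000,+0.000) ωy=+0.00 pitch=+180.0°

Key-timestep trajectory:
   step    t(s)  b1.x    b1.z    b1.vx   b1.vz   b2.x    b2.z    b2.vx   b2.vz   b3.x    b3.z    b3.vx   b3.vz 
     23  0.0996   +0.000  +0.031  +0.000  +0.000   -0.041  +0.093  -0.001  +0.000   +0.013  +0.153  +0.168  -0.067
     46  0.1991   +0.000  +0.031  -0.002  +0.000   -0.041  +0.093  -0.002  +0.000   +0.044  +0.118  +0.657  -0.102
     69  0.2987   +0.000  +0.031  +0.000  +0.000   -0.041  +0.093  +0.000  +0.000   +0.117  +0.046  +0.743  -1.649


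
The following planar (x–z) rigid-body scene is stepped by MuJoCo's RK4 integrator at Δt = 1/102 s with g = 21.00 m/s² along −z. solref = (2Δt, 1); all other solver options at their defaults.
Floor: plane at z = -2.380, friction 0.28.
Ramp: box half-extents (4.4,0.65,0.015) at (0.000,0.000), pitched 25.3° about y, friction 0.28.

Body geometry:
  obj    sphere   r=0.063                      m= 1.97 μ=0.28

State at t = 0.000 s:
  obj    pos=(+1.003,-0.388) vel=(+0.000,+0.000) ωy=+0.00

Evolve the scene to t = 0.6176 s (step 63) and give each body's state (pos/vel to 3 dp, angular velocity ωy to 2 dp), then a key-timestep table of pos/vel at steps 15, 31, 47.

State at t = 0.6176 s:
  obj    pos=(+2.109,-0.911) vel=(+3.580,-1.692) ωy=+62.82

Key-timestep trajectory:
   step    t(s)  obj.x    obj.z    obj.vx   obj.vz 
     15  0.1471   +1.066  -0.418  +0.853  -0.403
     31  0.3039   +1.271  -0.514  +1.762  -0.833
     47  0.4608   +1.619  -0.679  +2.671  -1.262
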